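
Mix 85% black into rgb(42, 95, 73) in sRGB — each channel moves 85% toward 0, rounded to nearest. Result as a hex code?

#060E0B

Lerp each channel 85% toward 0:
  R: 42 + 0.85×(0−42) = 42 − 35.7 = 6.3 → 6
  G: 95 − 80.75 = 14.25 → 14
  B: 73 + 0.85×(0−73) = 73 − 62.05 = 10.95 → 11
rgb(6, 14, 11) = #060E0B.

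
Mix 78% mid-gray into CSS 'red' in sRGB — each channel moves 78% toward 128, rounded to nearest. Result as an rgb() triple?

CSS red is rgb(255, 0, 0).
Per channel, c → c + 0.78(128 − c):
  R: 255 + 0.78×(128−255) = 255 − 99.06 = 155.94 → 156
  G: 0 + 0.78×(128−0) = 0 + 99.84 = 99.84 → 100
  B: 0 + 0.78×(128−0) = 0 + 99.84 = 99.84 → 100

rgb(156, 100, 100)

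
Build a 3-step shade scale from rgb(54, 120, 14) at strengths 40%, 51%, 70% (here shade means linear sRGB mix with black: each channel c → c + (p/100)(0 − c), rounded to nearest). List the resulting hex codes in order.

40%: (54 − 21.6 = 32.4→32, 120 − 48 = 72→72, 14 − 5.6 = 8.4→8) → #204808
51%: (54 − 27.54 = 26.46→26, 120 − 61.2 = 58.8→59, 14 − 7.14 = 6.86→7) → #1A3B07
70%: (54 − 37.8 = 16.2→16, 120 − 84 = 36→36, 14 − 9.8 = 4.2→4) → #102404

#204808, #1A3B07, #102404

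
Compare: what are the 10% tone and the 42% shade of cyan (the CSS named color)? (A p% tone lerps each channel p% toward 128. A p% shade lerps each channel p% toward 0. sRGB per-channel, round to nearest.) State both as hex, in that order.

CSS cyan is rgb(0, 255, 255).
10% tone:
  R: 0 + 12.8 = 12.8 → 13
  G: 255 − 12.7 = 242.3 → 242
  B: 255 − 12.7 = 242.3 → 242
  → #0df2f2
42% shade:
  R: 0 + 0.42×(0−0) = 0 + 0 = 0 → 0
  G: 255 − 107.1 = 147.9 → 148
  B: 255 + 0.42×(0−255) = 255 − 107.1 = 147.9 → 148
  → #009494

#0df2f2, #009494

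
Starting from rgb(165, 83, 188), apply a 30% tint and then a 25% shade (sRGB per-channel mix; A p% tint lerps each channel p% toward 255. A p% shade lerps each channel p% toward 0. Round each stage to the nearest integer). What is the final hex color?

A 30% tint moves each channel 30% toward 255:
  R: 165 + 0.3×(255−165) = 165 + 27 = 192 → 192
  G: 83 + 51.6 = 134.6 → 135
  B: 188 + 0.3×(255−188) = 188 + 20.1 = 208.1 → 208
After the tint: rgb(192, 135, 208) = #C087D0.
Per channel, c → c + 0.25(0 − c):
  R: 192 − 48 = 144 → 144
  G: 135 − 33.75 = 101.25 → 101
  B: 208 + 0.25×(0−208) = 208 − 52 = 156 → 156
rgb(144, 101, 156) = #90659C.

#90659C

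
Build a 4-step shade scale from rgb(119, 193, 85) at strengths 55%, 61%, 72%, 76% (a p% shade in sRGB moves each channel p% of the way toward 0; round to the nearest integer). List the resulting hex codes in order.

55%: (119 − 65.45 = 53.55→54, 193 − 106.15 = 86.85→87, 85 − 46.75 = 38.25→38) → #365726
61%: (119 − 72.59 = 46.41→46, 193 − 117.73 = 75.27→75, 85 − 51.85 = 33.15→33) → #2E4B21
72%: (119 − 85.68 = 33.32→33, 193 − 138.96 = 54.04→54, 85 − 61.2 = 23.8→24) → #213618
76%: (119 − 90.44 = 28.56→29, 193 − 146.68 = 46.32→46, 85 − 64.6 = 20.4→20) → #1D2E14

#365726, #2E4B21, #213618, #1D2E14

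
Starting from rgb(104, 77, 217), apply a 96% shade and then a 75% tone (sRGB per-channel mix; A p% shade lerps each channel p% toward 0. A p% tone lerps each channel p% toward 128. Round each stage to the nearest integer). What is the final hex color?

Lerp each channel 96% toward 0:
  R: 104 − 99.84 = 4.16 → 4
  G: 77 + 0.96×(0−77) = 77 − 73.92 = 3.08 → 3
  B: 217 − 208.32 = 8.68 → 9
After the shade: rgb(4, 3, 9) = #040309.
A 75% tone moves each channel 75% toward 128:
  R: 4 + 0.75×(128−4) = 4 + 93 = 97 → 97
  G: 3 + 93.75 = 96.75 → 97
  B: 9 + 89.25 = 98.25 → 98
rgb(97, 97, 98) = #616162.

#616162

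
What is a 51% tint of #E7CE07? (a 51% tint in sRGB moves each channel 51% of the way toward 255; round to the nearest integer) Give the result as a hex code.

#E7CE07 is rgb(231, 206, 7).
Lerp each channel 51% toward 255:
  R: 231 + 12.24 = 243.24 → 243
  G: 206 + 0.51×(255−206) = 206 + 24.99 = 230.99 → 231
  B: 7 + 0.51×(255−7) = 7 + 126.48 = 133.48 → 133
rgb(243, 231, 133) = #F3E785.

#F3E785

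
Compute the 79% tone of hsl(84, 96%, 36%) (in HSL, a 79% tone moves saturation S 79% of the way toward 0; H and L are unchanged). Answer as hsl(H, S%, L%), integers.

S moves 79% from 96 toward 0: 96 − 75.84 = 20.16 → 20.
H and L are unchanged.

hsl(84, 20%, 36%)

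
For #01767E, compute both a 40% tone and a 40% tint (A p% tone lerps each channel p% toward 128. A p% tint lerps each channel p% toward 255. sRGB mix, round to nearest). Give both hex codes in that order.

#347A7F, #67ADB2

#01767E is rgb(1, 118, 126).
40% tone:
  R: 1 + 0.4×(128−1) = 1 + 50.8 = 51.8 → 52
  G: 118 + 0.4×(128−118) = 118 + 4 = 122 → 122
  B: 126 + 0.4×(128−126) = 126 + 0.8 = 126.8 → 127
  → #347A7F
40% tint:
  R: 1 + 0.4×(255−1) = 1 + 101.6 = 102.6 → 103
  G: 118 + 0.4×(255−118) = 118 + 54.8 = 172.8 → 173
  B: 126 + 0.4×(255−126) = 126 + 51.6 = 177.6 → 178
  → #67ADB2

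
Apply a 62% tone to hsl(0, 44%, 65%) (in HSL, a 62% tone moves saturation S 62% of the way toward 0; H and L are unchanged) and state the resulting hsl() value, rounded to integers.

hsl(0, 17%, 65%)

S moves 62% from 44 toward 0: 44 − 27.28 = 16.72 → 17.
H and L are unchanged.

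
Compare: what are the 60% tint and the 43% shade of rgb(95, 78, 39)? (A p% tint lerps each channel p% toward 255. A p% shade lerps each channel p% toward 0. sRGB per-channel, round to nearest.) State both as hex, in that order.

#BFB8A9, #362C16

60% tint:
  R: 95 + 0.6×(255−95) = 95 + 96 = 191 → 191
  G: 78 + 106.2 = 184.2 → 184
  B: 39 + 0.6×(255−39) = 39 + 129.6 = 168.6 → 169
  → #BFB8A9
43% shade:
  R: 95 − 40.85 = 54.15 → 54
  G: 78 + 0.43×(0−78) = 78 − 33.54 = 44.46 → 44
  B: 39 + 0.43×(0−39) = 39 − 16.77 = 22.23 → 22
  → #362C16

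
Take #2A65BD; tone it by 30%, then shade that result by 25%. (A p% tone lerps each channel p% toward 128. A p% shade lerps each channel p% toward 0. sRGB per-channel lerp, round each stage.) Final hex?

#2A65BD is rgb(42, 101, 189).
Lerp each channel 30% toward 128:
  R: 42 + 0.3×(128−42) = 42 + 25.8 = 67.8 → 68
  G: 101 + 0.3×(128−101) = 101 + 8.1 = 109.1 → 109
  B: 189 − 18.3 = 170.7 → 171
After the tone: rgb(68, 109, 171) = #446DAB.
Lerp each channel 25% toward 0:
  R: 68 − 17 = 51 → 51
  G: 109 − 27.25 = 81.75 → 82
  B: 171 − 42.75 = 128.25 → 128
rgb(51, 82, 128) = #335280.

#335280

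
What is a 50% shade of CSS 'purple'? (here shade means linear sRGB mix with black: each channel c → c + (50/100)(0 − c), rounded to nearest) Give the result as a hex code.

#400040

CSS purple is rgb(128, 0, 128).
Per channel, c → c + 0.5(0 − c):
  R: 128 + 0.5×(0−128) = 128 − 64 = 64 → 64
  G: 0 + 0.5×(0−0) = 0 + 0 = 0 → 0
  B: 128 − 64 = 64 → 64
rgb(64, 0, 64) = #400040.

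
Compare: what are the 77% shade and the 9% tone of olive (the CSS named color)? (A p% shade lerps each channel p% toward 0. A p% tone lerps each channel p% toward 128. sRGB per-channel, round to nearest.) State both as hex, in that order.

CSS olive is rgb(128, 128, 0).
77% shade:
  R: 128 + 0.77×(0−128) = 128 − 98.56 = 29.44 → 29
  G: 128 + 0.77×(0−128) = 128 − 98.56 = 29.44 → 29
  B: 0 + 0 = 0 → 0
  → #1D1D00
9% tone:
  R: 128 + 0.09×(128−128) = 128 + 0 = 128 → 128
  G: 128 + 0.09×(128−128) = 128 + 0 = 128 → 128
  B: 0 + 11.52 = 11.52 → 12
  → #80800C

#1D1D00, #80800C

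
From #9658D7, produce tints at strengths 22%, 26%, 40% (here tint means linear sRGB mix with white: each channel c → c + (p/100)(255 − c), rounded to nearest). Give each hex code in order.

#9658D7 is rgb(150, 88, 215).
22%: (150 + 23.1 = 173.1→173, 88 + 36.74 = 124.74→125, 215 + 8.8 = 223.8→224) → #AD7DE0
26%: (150 + 27.3 = 177.3→177, 88 + 43.42 = 131.42→131, 215 + 10.4 = 225.4→225) → #B183E1
40%: (150 + 42 = 192→192, 88 + 66.8 = 154.8→155, 215 + 16 = 231→231) → #C09BE7

#AD7DE0, #B183E1, #C09BE7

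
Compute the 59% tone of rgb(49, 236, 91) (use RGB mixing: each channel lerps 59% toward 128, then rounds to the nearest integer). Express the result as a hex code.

#60AC71

A 59% tone moves each channel 59% toward 128:
  R: 49 + 0.59×(128−49) = 49 + 46.61 = 95.61 → 96
  G: 236 − 63.72 = 172.28 → 172
  B: 91 + 21.83 = 112.83 → 113
rgb(96, 172, 113) = #60AC71.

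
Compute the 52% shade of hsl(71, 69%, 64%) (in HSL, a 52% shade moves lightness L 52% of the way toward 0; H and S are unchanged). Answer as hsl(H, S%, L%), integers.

L moves 52% from 64 toward 0: 64 − 33.28 = 30.72 → 31.
H and S are unchanged.

hsl(71, 69%, 31%)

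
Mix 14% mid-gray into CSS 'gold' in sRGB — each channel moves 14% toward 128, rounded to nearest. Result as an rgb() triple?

rgb(237, 203, 18)

CSS gold is rgb(255, 215, 0).
Per channel, c → c + 0.14(128 − c):
  R: 255 − 17.78 = 237.22 → 237
  G: 215 − 12.18 = 202.82 → 203
  B: 0 + 0.14×(128−0) = 0 + 17.92 = 17.92 → 18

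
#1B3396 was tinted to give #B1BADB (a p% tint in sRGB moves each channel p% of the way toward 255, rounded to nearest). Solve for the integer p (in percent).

#1B3396 is rgb(27, 51, 150); #B1BADB is rgb(177, 186, 219).
On the R channel (widest range): 177 ≈ 27 + (p/100)(255 − 27), so p ≈ 100×(177 − 27)/(255 − 27) = 15000/228 = 65.79.
p = 66 reproduces all three channels after rounding.

66%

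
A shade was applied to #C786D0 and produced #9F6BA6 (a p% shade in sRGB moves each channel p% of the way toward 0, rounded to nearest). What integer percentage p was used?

20%

#C786D0 is rgb(199, 134, 208); #9F6BA6 is rgb(159, 107, 166).
On the B channel (widest range): 166 ≈ 208 + (p/100)(0 − 208), so p ≈ 100×(166 − 208)/(0 − 208) = -4200/-208 = 20.19.
p = 20 reproduces all three channels after rounding.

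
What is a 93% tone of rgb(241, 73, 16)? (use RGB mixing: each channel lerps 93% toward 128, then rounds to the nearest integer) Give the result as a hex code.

#887c78

Lerp each channel 93% toward 128:
  R: 241 + 0.93×(128−241) = 241 − 105.09 = 135.91 → 136
  G: 73 + 0.93×(128−73) = 73 + 51.15 = 124.15 → 124
  B: 16 + 104.16 = 120.16 → 120
rgb(136, 124, 120) = #887c78.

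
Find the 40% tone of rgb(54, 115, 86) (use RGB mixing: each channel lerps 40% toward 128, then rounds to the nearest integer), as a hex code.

#547867

Per channel, c → c + 0.4(128 − c):
  R: 54 + 29.6 = 83.6 → 84
  G: 115 + 5.2 = 120.2 → 120
  B: 86 + 0.4×(128−86) = 86 + 16.8 = 102.8 → 103
rgb(84, 120, 103) = #547867.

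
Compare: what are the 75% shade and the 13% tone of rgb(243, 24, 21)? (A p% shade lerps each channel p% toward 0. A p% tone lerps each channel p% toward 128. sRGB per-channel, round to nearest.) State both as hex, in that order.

#3d0605, #e42623

75% shade:
  R: 243 + 0.75×(0−243) = 243 − 182.25 = 60.75 → 61
  G: 24 + 0.75×(0−24) = 24 − 18 = 6 → 6
  B: 21 + 0.75×(0−21) = 21 − 15.75 = 5.25 → 5
  → #3d0605
13% tone:
  R: 243 + 0.13×(128−243) = 243 − 14.95 = 228.05 → 228
  G: 24 + 13.52 = 37.52 → 38
  B: 21 + 13.91 = 34.91 → 35
  → #e42623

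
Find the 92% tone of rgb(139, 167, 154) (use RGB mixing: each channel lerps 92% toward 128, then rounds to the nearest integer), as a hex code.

A 92% tone moves each channel 92% toward 128:
  R: 139 − 10.12 = 128.88 → 129
  G: 167 + 0.92×(128−167) = 167 − 35.88 = 131.12 → 131
  B: 154 + 0.92×(128−154) = 154 − 23.92 = 130.08 → 130
rgb(129, 131, 130) = #818382.

#818382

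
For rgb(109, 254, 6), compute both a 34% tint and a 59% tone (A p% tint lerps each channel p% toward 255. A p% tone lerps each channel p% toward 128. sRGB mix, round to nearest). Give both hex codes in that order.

#9ffe5b, #78b44e

34% tint:
  R: 109 + 49.64 = 158.64 → 159
  G: 254 + 0.34×(255−254) = 254 + 0.34 = 254.34 → 254
  B: 6 + 0.34×(255−6) = 6 + 84.66 = 90.66 → 91
  → #9ffe5b
59% tone:
  R: 109 + 0.59×(128−109) = 109 + 11.21 = 120.21 → 120
  G: 254 − 74.34 = 179.66 → 180
  B: 6 + 0.59×(128−6) = 6 + 71.98 = 77.98 → 78
  → #78b44e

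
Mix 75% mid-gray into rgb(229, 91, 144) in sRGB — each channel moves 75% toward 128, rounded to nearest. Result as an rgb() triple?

Per channel, c → c + 0.75(128 − c):
  R: 229 + 0.75×(128−229) = 229 − 75.75 = 153.25 → 153
  G: 91 + 0.75×(128−91) = 91 + 27.75 = 118.75 → 119
  B: 144 + 0.75×(128−144) = 144 − 12 = 132 → 132

rgb(153, 119, 132)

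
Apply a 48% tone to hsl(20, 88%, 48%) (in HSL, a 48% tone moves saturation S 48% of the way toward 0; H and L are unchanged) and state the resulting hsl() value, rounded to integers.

S moves 48% from 88 toward 0: 88 − 42.24 = 45.76 → 46.
H and L are unchanged.

hsl(20, 46%, 48%)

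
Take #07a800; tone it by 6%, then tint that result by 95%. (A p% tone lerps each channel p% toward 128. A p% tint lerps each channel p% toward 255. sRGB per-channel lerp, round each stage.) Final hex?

#f3fbf3

#07a800 is rgb(7, 168, 0).
Lerp each channel 6% toward 128:
  R: 7 + 7.26 = 14.26 → 14
  G: 168 − 2.4 = 165.6 → 166
  B: 0 + 0.06×(128−0) = 0 + 7.68 = 7.68 → 8
After the tone: rgb(14, 166, 8) = #0ea608.
Lerp each channel 95% toward 255:
  R: 14 + 228.95 = 242.95 → 243
  G: 166 + 84.55 = 250.55 → 251
  B: 8 + 0.95×(255−8) = 8 + 234.65 = 242.65 → 243
rgb(243, 251, 243) = #f3fbf3.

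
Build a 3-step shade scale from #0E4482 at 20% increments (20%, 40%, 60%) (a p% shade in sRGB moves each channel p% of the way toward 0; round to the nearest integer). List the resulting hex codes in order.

#0E4482 is rgb(14, 68, 130).
20%: (14 − 2.8 = 11.2→11, 68 − 13.6 = 54.4→54, 130 − 26 = 104→104) → #0B3668
40%: (14 − 5.6 = 8.4→8, 68 − 27.2 = 40.8→41, 130 − 52 = 78→78) → #08294E
60%: (14 − 8.4 = 5.6→6, 68 − 40.8 = 27.2→27, 130 − 78 = 52→52) → #061B34

#0B3668, #08294E, #061B34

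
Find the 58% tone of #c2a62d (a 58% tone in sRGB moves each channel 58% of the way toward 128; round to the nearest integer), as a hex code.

#c2a62d is rgb(194, 166, 45).
Per channel, c → c + 0.58(128 − c):
  R: 194 − 38.28 = 155.72 → 156
  G: 166 − 22.04 = 143.96 → 144
  B: 45 + 48.14 = 93.14 → 93
rgb(156, 144, 93) = #9c905d.

#9c905d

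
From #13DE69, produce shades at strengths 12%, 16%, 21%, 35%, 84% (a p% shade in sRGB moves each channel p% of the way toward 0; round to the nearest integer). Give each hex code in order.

#13DE69 is rgb(19, 222, 105).
12%: (19 − 2.28 = 16.72→17, 222 − 26.64 = 195.36→195, 105 − 12.6 = 92.4→92) → #11C35C
16%: (19 − 3.04 = 15.96→16, 222 − 35.52 = 186.48→186, 105 − 16.8 = 88.2→88) → #10BA58
21%: (19 − 3.99 = 15.01→15, 222 − 46.62 = 175.38→175, 105 − 22.05 = 82.95→83) → #0FAF53
35%: (19 − 6.65 = 12.35→12, 222 − 77.7 = 144.3→144, 105 − 36.75 = 68.25→68) → #0C9044
84%: (19 − 15.96 = 3.04→3, 222 − 186.48 = 35.52→36, 105 − 88.2 = 16.8→17) → #032411

#11C35C, #10BA58, #0FAF53, #0C9044, #032411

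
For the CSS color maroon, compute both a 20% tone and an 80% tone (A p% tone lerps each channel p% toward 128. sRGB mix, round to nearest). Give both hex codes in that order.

CSS maroon is rgb(128, 0, 0).
20% tone:
  R: 128 + 0 = 128 → 128
  G: 0 + 0.2×(128−0) = 0 + 25.6 = 25.6 → 26
  B: 0 + 0.2×(128−0) = 0 + 25.6 = 25.6 → 26
  → #801A1A
80% tone:
  R: 128 + 0.8×(128−128) = 128 + 0 = 128 → 128
  G: 0 + 102.4 = 102.4 → 102
  B: 0 + 0.8×(128−0) = 0 + 102.4 = 102.4 → 102
  → #806666

#801A1A, #806666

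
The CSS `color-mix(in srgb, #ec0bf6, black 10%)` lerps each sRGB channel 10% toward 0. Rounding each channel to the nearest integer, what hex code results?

#d40add

#ec0bf6 is rgb(236, 11, 246).
A 10% shade moves each channel 10% toward 0:
  R: 236 − 23.6 = 212.4 → 212
  G: 11 − 1.1 = 9.9 → 10
  B: 246 − 24.6 = 221.4 → 221
rgb(212, 10, 221) = #d40add.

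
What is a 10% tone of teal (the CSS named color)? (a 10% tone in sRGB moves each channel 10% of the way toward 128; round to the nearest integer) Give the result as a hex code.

#0D8080

CSS teal is rgb(0, 128, 128).
Per channel, c → c + 0.1(128 − c):
  R: 0 + 0.1×(128−0) = 0 + 12.8 = 12.8 → 13
  G: 128 + 0 = 128 → 128
  B: 128 + 0 = 128 → 128
rgb(13, 128, 128) = #0D8080.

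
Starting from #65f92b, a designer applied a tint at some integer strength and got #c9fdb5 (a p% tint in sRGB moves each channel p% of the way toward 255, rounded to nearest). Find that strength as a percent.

65%

#65f92b is rgb(101, 249, 43); #c9fdb5 is rgb(201, 253, 181).
On the B channel (widest range): 181 ≈ 43 + (p/100)(255 − 43), so p ≈ 100×(181 − 43)/(255 − 43) = 13800/212 = 65.09.
p = 65 reproduces all three channels after rounding.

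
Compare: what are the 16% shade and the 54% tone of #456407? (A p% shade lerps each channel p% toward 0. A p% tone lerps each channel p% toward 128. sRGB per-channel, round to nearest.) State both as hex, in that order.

#3A5406, #657348

#456407 is rgb(69, 100, 7).
16% shade:
  R: 69 − 11.04 = 57.96 → 58
  G: 100 + 0.16×(0−100) = 100 − 16 = 84 → 84
  B: 7 + 0.16×(0−7) = 7 − 1.12 = 5.88 → 6
  → #3A5406
54% tone:
  R: 69 + 31.86 = 100.86 → 101
  G: 100 + 15.12 = 115.12 → 115
  B: 7 + 0.54×(128−7) = 7 + 65.34 = 72.34 → 72
  → #657348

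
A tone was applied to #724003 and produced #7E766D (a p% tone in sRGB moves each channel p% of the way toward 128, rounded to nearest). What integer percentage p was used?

85%

#724003 is rgb(114, 64, 3); #7E766D is rgb(126, 118, 109).
On the B channel (widest range): 109 ≈ 3 + (p/100)(128 − 3), so p ≈ 100×(109 − 3)/(128 − 3) = 10600/125 = 84.80.
p = 85 reproduces all three channels after rounding.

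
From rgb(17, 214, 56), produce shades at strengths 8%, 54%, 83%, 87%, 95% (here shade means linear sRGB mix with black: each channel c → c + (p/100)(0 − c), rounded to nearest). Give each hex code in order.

#10C534, #08621A, #03240A, #021C07, #010B03

8%: (17 − 1.36 = 15.64→16, 214 − 17.12 = 196.88→197, 56 − 4.48 = 51.52→52) → #10C534
54%: (17 − 9.18 = 7.82→8, 214 − 115.56 = 98.44→98, 56 − 30.24 = 25.76→26) → #08621A
83%: (17 − 14.11 = 2.89→3, 214 − 177.62 = 36.38→36, 56 − 46.48 = 9.52→10) → #03240A
87%: (17 − 14.79 = 2.21→2, 214 − 186.18 = 27.82→28, 56 − 48.72 = 7.28→7) → #021C07
95%: (17 − 16.15 = 0.85→1, 214 − 203.3 = 10.7→11, 56 − 53.2 = 2.8→3) → #010B03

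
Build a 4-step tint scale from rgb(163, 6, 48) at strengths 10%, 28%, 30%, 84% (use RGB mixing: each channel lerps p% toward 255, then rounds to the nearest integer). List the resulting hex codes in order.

#ac1f45, #bd4c6a, #bf516e, #f0d7de

10%: (163 + 9.2 = 172.2→172, 6 + 24.9 = 30.9→31, 48 + 20.7 = 68.7→69) → #ac1f45
28%: (163 + 25.76 = 188.76→189, 6 + 69.72 = 75.72→76, 48 + 57.96 = 105.96→106) → #bd4c6a
30%: (163 + 27.6 = 190.6→191, 6 + 74.7 = 80.7→81, 48 + 62.1 = 110.1→110) → #bf516e
84%: (163 + 77.28 = 240.28→240, 6 + 209.16 = 215.16→215, 48 + 173.88 = 221.88→222) → #f0d7de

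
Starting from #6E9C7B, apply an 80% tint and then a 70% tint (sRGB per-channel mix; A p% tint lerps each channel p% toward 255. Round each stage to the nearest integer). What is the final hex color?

#F6F9F7

#6E9C7B is rgb(110, 156, 123).
Lerp each channel 80% toward 255:
  R: 110 + 0.8×(255−110) = 110 + 116 = 226 → 226
  G: 156 + 79.2 = 235.2 → 235
  B: 123 + 0.8×(255−123) = 123 + 105.6 = 228.6 → 229
After the tint: rgb(226, 235, 229) = #E2EBE5.
A 70% tint moves each channel 70% toward 255:
  R: 226 + 20.3 = 246.3 → 246
  G: 235 + 0.7×(255−235) = 235 + 14 = 249 → 249
  B: 229 + 18.2 = 247.2 → 247
rgb(246, 249, 247) = #F6F9F7.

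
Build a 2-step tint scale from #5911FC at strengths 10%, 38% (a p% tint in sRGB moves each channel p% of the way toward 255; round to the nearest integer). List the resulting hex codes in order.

#6A29FC, #986BFD

#5911FC is rgb(89, 17, 252).
10%: (89 + 16.6 = 105.6→106, 17 + 23.8 = 40.8→41, 252→252) → #6A29FC
38%: (89 + 63.08 = 152.08→152, 17 + 90.44 = 107.44→107, 252 + 1.14 = 253.14→253) → #986BFD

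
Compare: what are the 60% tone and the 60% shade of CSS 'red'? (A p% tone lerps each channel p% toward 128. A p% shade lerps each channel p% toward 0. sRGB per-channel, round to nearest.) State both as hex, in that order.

CSS red is rgb(255, 0, 0).
60% tone:
  R: 255 − 76.2 = 178.8 → 179
  G: 0 + 0.6×(128−0) = 0 + 76.8 = 76.8 → 77
  B: 0 + 76.8 = 76.8 → 77
  → #B34D4D
60% shade:
  R: 255 + 0.6×(0−255) = 255 − 153 = 102 → 102
  G: 0 + 0.6×(0−0) = 0 + 0 = 0 → 0
  B: 0 + 0 = 0 → 0
  → #660000

#B34D4D, #660000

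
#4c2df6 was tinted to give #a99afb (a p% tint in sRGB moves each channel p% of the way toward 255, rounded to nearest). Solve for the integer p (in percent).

52%

#4c2df6 is rgb(76, 45, 246); #a99afb is rgb(169, 154, 251).
On the G channel (widest range): 154 ≈ 45 + (p/100)(255 − 45), so p ≈ 100×(154 − 45)/(255 − 45) = 10900/210 = 51.90.
p = 52 reproduces all three channels after rounding.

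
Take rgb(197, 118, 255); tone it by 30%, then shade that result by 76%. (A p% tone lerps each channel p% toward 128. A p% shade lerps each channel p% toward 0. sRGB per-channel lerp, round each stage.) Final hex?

Lerp each channel 30% toward 128:
  R: 197 + 0.3×(128−197) = 197 − 20.7 = 176.3 → 176
  G: 118 + 0.3×(128−118) = 118 + 3 = 121 → 121
  B: 255 − 38.1 = 216.9 → 217
After the tone: rgb(176, 121, 217) = #B079D9.
Lerp each channel 76% toward 0:
  R: 176 − 133.76 = 42.24 → 42
  G: 121 + 0.76×(0−121) = 121 − 91.96 = 29.04 → 29
  B: 217 + 0.76×(0−217) = 217 − 164.92 = 52.08 → 52
rgb(42, 29, 52) = #2A1D34.

#2A1D34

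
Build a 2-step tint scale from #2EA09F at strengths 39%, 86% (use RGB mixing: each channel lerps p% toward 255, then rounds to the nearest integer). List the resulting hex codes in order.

#2EA09F is rgb(46, 160, 159).
39%: (46 + 81.51 = 127.51→128, 160 + 37.05 = 197.05→197, 159 + 37.44 = 196.44→196) → #80C5C4
86%: (46 + 179.74 = 225.74→226, 160 + 81.7 = 241.7→242, 159 + 82.56 = 241.56→242) → #E2F2F2

#80C5C4, #E2F2F2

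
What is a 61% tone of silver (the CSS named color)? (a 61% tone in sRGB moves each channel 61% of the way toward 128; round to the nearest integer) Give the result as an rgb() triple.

rgb(153, 153, 153)

CSS silver is rgb(192, 192, 192).
Per channel, c → c + 0.61(128 − c):
  R: 192 + 0.61×(128−192) = 192 − 39.04 = 152.96 → 153
  G: 192 − 39.04 = 152.96 → 153
  B: 192 + 0.61×(128−192) = 192 − 39.04 = 152.96 → 153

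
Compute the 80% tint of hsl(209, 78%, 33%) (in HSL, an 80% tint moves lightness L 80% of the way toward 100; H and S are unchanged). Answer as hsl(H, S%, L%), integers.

L moves 80% from 33 toward 100: 33 + 53.6 = 86.6 → 87.
H and S are unchanged.

hsl(209, 78%, 87%)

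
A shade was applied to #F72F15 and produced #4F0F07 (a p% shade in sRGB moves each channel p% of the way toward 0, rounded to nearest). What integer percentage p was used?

#F72F15 is rgb(247, 47, 21); #4F0F07 is rgb(79, 15, 7).
On the R channel (widest range): 79 ≈ 247 + (p/100)(0 − 247), so p ≈ 100×(79 − 247)/(0 − 247) = -16800/-247 = 68.02.
p = 68 reproduces all three channels after rounding.

68%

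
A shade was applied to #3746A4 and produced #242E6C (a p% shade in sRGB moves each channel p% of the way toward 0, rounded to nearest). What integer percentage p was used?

34%

#3746A4 is rgb(55, 70, 164); #242E6C is rgb(36, 46, 108).
On the B channel (widest range): 108 ≈ 164 + (p/100)(0 − 164), so p ≈ 100×(108 − 164)/(0 − 164) = -5600/-164 = 34.15.
p = 34 reproduces all three channels after rounding.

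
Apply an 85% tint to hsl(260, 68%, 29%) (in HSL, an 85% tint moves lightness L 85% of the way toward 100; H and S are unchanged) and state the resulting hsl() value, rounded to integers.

L moves 85% from 29 toward 100: 29 + 60.35 = 89.35 → 89.
H and S are unchanged.

hsl(260, 68%, 89%)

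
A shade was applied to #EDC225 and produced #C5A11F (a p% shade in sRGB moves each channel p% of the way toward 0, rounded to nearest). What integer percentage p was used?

17%

#EDC225 is rgb(237, 194, 37); #C5A11F is rgb(197, 161, 31).
On the R channel (widest range): 197 ≈ 237 + (p/100)(0 − 237), so p ≈ 100×(197 − 237)/(0 − 237) = -4000/-237 = 16.88.
p = 17 reproduces all three channels after rounding.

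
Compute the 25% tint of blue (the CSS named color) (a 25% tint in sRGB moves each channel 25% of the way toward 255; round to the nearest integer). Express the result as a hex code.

CSS blue is rgb(0, 0, 255).
Lerp each channel 25% toward 255:
  R: 0 + 0.25×(255−0) = 0 + 63.75 = 63.75 → 64
  G: 0 + 0.25×(255−0) = 0 + 63.75 = 63.75 → 64
  B: 255 + 0 = 255 → 255
rgb(64, 64, 255) = #4040FF.

#4040FF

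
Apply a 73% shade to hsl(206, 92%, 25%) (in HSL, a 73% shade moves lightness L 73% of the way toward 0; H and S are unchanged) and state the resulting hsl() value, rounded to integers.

L moves 73% from 25 toward 0: 25 − 18.25 = 6.75 → 7.
H and S are unchanged.

hsl(206, 92%, 7%)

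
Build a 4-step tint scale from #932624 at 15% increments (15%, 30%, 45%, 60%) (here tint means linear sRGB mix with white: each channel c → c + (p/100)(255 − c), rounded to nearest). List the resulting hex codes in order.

#A34745, #B36766, #C48887, #D4A8A7

#932624 is rgb(147, 38, 36).
15%: (147 + 16.2 = 163.2→163, 38 + 32.55 = 70.55→71, 36 + 32.85 = 68.85→69) → #A34745
30%: (147 + 32.4 = 179.4→179, 38 + 65.1 = 103.1→103, 36 + 65.7 = 101.7→102) → #B36766
45%: (147 + 48.6 = 195.6→196, 38 + 97.65 = 135.65→136, 36 + 98.55 = 134.55→135) → #C48887
60%: (147 + 64.8 = 211.8→212, 38 + 130.2 = 168.2→168, 36 + 131.4 = 167.4→167) → #D4A8A7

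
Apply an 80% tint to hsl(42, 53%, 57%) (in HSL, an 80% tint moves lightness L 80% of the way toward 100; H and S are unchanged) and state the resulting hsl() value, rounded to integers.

hsl(42, 53%, 91%)

L moves 80% from 57 toward 100: 57 + 34.4 = 91.4 → 91.
H and S are unchanged.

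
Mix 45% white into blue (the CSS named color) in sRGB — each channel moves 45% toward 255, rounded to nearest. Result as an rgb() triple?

CSS blue is rgb(0, 0, 255).
A 45% tint moves each channel 45% toward 255:
  R: 0 + 114.75 = 114.75 → 115
  G: 0 + 114.75 = 114.75 → 115
  B: 255 + 0.45×(255−255) = 255 + 0 = 255 → 255

rgb(115, 115, 255)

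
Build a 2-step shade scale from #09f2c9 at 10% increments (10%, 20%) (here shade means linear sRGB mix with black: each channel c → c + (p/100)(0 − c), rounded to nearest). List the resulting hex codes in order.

#09f2c9 is rgb(9, 242, 201).
10%: (9 − 0.9 = 8.1→8, 242 − 24.2 = 217.8→218, 201 − 20.1 = 180.9→181) → #08dab5
20%: (9 − 1.8 = 7.2→7, 242 − 48.4 = 193.6→194, 201 − 40.2 = 160.8→161) → #07c2a1

#08dab5, #07c2a1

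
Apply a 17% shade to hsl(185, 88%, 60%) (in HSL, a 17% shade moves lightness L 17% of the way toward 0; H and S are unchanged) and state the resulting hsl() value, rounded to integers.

L moves 17% from 60 toward 0: 60 − 10.2 = 49.8 → 50.
H and S are unchanged.

hsl(185, 88%, 50%)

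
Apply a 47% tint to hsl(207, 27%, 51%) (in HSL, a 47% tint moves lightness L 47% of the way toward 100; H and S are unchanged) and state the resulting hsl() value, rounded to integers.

hsl(207, 27%, 74%)

L moves 47% from 51 toward 100: 51 + 23.03 = 74.03 → 74.
H and S are unchanged.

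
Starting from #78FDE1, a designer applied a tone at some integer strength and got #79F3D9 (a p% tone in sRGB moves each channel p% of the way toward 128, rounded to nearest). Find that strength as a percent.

8%

#78FDE1 is rgb(120, 253, 225); #79F3D9 is rgb(121, 243, 217).
On the G channel (widest range): 243 ≈ 253 + (p/100)(128 − 253), so p ≈ 100×(243 − 253)/(128 − 253) = -1000/-125 = 8.00.
p = 8 reproduces all three channels after rounding.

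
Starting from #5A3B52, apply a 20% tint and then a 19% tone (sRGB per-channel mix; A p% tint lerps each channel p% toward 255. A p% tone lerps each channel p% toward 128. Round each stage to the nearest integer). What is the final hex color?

#7C6877

#5A3B52 is rgb(90, 59, 82).
Per channel, c → c + 0.2(255 − c):
  R: 90 + 0.2×(255−90) = 90 + 33 = 123 → 123
  G: 59 + 0.2×(255−59) = 59 + 39.2 = 98.2 → 98
  B: 82 + 0.2×(255−82) = 82 + 34.6 = 116.6 → 117
After the tint: rgb(123, 98, 117) = #7B6275.
Per channel, c → c + 0.19(128 − c):
  R: 123 + 0.19×(128−123) = 123 + 0.95 = 123.95 → 124
  G: 98 + 5.7 = 103.7 → 104
  B: 117 + 2.09 = 119.09 → 119
rgb(124, 104, 119) = #7C6877.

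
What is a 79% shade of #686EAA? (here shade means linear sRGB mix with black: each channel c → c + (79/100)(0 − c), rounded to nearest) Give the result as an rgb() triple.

rgb(22, 23, 36)

#686EAA is rgb(104, 110, 170).
A 79% shade moves each channel 79% toward 0:
  R: 104 − 82.16 = 21.84 → 22
  G: 110 + 0.79×(0−110) = 110 − 86.9 = 23.1 → 23
  B: 170 − 134.3 = 35.7 → 36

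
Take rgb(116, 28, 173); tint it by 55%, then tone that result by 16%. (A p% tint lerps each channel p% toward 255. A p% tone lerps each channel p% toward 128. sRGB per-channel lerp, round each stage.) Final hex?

#B695CC

Per channel, c → c + 0.55(255 − c):
  R: 116 + 76.45 = 192.45 → 192
  G: 28 + 0.55×(255−28) = 28 + 124.85 = 152.85 → 153
  B: 173 + 0.55×(255−173) = 173 + 45.1 = 218.1 → 218
After the tint: rgb(192, 153, 218) = #C099DA.
Per channel, c → c + 0.16(128 − c):
  R: 192 − 10.24 = 181.76 → 182
  G: 153 − 4 = 149 → 149
  B: 218 + 0.16×(128−218) = 218 − 14.4 = 203.6 → 204
rgb(182, 149, 204) = #B695CC.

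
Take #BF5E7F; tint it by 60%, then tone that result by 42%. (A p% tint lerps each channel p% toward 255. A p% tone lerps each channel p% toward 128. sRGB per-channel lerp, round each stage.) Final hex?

#BF5E7F is rgb(191, 94, 127).
Lerp each channel 60% toward 255:
  R: 191 + 0.6×(255−191) = 191 + 38.4 = 229.4 → 229
  G: 94 + 0.6×(255−94) = 94 + 96.6 = 190.6 → 191
  B: 127 + 76.8 = 203.8 → 204
After the tint: rgb(229, 191, 204) = #E5BFCC.
Lerp each channel 42% toward 128:
  R: 229 + 0.42×(128−229) = 229 − 42.42 = 186.58 → 187
  G: 191 − 26.46 = 164.54 → 165
  B: 204 + 0.42×(128−204) = 204 − 31.92 = 172.08 → 172
rgb(187, 165, 172) = #BBA5AC.

#BBA5AC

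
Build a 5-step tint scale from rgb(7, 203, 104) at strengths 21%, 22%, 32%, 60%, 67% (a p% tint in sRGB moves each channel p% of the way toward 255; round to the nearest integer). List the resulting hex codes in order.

21%: (7 + 52.08 = 59.08→59, 203 + 10.92 = 213.92→214, 104 + 31.71 = 135.71→136) → #3BD688
22%: (7 + 54.56 = 61.56→62, 203 + 11.44 = 214.44→214, 104 + 33.22 = 137.22→137) → #3ED689
32%: (7 + 79.36 = 86.36→86, 203 + 16.64 = 219.64→220, 104 + 48.32 = 152.32→152) → #56DC98
60%: (7 + 148.8 = 155.8→156, 203 + 31.2 = 234.2→234, 104 + 90.6 = 194.6→195) → #9CEAC3
67%: (7 + 166.16 = 173.16→173, 203 + 34.84 = 237.84→238, 104 + 101.17 = 205.17→205) → #ADEECD

#3BD688, #3ED689, #56DC98, #9CEAC3, #ADEECD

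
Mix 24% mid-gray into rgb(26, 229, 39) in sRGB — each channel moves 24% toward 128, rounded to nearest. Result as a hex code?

Lerp each channel 24% toward 128:
  R: 26 + 0.24×(128−26) = 26 + 24.48 = 50.48 → 50
  G: 229 − 24.24 = 204.76 → 205
  B: 39 + 0.24×(128−39) = 39 + 21.36 = 60.36 → 60
rgb(50, 205, 60) = #32cd3c.

#32cd3c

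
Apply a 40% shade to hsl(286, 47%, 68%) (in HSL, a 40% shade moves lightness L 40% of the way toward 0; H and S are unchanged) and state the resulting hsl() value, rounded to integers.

L moves 40% from 68 toward 0: 68 − 27.2 = 40.8 → 41.
H and S are unchanged.

hsl(286, 47%, 41%)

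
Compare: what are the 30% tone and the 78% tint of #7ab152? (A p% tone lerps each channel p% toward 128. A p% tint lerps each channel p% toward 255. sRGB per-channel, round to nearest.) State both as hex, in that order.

#7ca260, #e2eed9

#7ab152 is rgb(122, 177, 82).
30% tone:
  R: 122 + 0.3×(128−122) = 122 + 1.8 = 123.8 → 124
  G: 177 + 0.3×(128−177) = 177 − 14.7 = 162.3 → 162
  B: 82 + 0.3×(128−82) = 82 + 13.8 = 95.8 → 96
  → #7ca260
78% tint:
  R: 122 + 103.74 = 225.74 → 226
  G: 177 + 0.78×(255−177) = 177 + 60.84 = 237.84 → 238
  B: 82 + 0.78×(255−82) = 82 + 134.94 = 216.94 → 217
  → #e2eed9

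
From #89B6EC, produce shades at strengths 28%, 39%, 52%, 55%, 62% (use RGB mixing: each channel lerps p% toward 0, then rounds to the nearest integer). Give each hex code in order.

#89B6EC is rgb(137, 182, 236).
28%: (137 − 38.36 = 98.64→99, 182 − 50.96 = 131.04→131, 236 − 66.08 = 169.92→170) → #6383AA
39%: (137 − 53.43 = 83.57→84, 182 − 70.98 = 111.02→111, 236 − 92.04 = 143.96→144) → #546F90
52%: (137 − 71.24 = 65.76→66, 182 − 94.64 = 87.36→87, 236 − 122.72 = 113.28→113) → #425771
55%: (137 − 75.35 = 61.65→62, 182 − 100.1 = 81.9→82, 236 − 129.8 = 106.2→106) → #3E526A
62%: (137 − 84.94 = 52.06→52, 182 − 112.84 = 69.16→69, 236 − 146.32 = 89.68→90) → #34455A

#6383AA, #546F90, #425771, #3E526A, #34455A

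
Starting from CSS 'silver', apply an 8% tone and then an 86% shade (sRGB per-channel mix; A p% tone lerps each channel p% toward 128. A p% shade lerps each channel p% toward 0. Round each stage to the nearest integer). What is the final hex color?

CSS silver is rgb(192, 192, 192).
An 8% tone moves each channel 8% toward 128:
  R: 192 − 5.12 = 186.88 → 187
  G: 192 − 5.12 = 186.88 → 187
  B: 192 + 0.08×(128−192) = 192 − 5.12 = 186.88 → 187
After the tone: rgb(187, 187, 187) = #BBBBBB.
An 86% shade moves each channel 86% toward 0:
  R: 187 + 0.86×(0−187) = 187 − 160.82 = 26.18 → 26
  G: 187 + 0.86×(0−187) = 187 − 160.82 = 26.18 → 26
  B: 187 + 0.86×(0−187) = 187 − 160.82 = 26.18 → 26
rgb(26, 26, 26) = #1A1A1A.

#1A1A1A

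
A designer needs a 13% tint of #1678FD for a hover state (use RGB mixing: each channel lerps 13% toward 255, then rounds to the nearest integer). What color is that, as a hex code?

#1678FD is rgb(22, 120, 253).
Per channel, c → c + 0.13(255 − c):
  R: 22 + 0.13×(255−22) = 22 + 30.29 = 52.29 → 52
  G: 120 + 17.55 = 137.55 → 138
  B: 253 + 0.13×(255−253) = 253 + 0.26 = 253.26 → 253
rgb(52, 138, 253) = #348AFD.

#348AFD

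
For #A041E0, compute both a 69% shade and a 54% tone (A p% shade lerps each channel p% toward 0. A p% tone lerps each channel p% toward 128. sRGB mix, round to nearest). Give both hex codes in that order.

#A041E0 is rgb(160, 65, 224).
69% shade:
  R: 160 − 110.4 = 49.6 → 50
  G: 65 + 0.69×(0−65) = 65 − 44.85 = 20.15 → 20
  B: 224 + 0.69×(0−224) = 224 − 154.56 = 69.44 → 69
  → #321445
54% tone:
  R: 160 − 17.28 = 142.72 → 143
  G: 65 + 0.54×(128−65) = 65 + 34.02 = 99.02 → 99
  B: 224 + 0.54×(128−224) = 224 − 51.84 = 172.16 → 172
  → #8F63AC

#321445, #8F63AC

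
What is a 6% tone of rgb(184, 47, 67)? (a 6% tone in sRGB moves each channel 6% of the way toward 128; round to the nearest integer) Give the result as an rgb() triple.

rgb(181, 52, 71)

A 6% tone moves each channel 6% toward 128:
  R: 184 + 0.06×(128−184) = 184 − 3.36 = 180.64 → 181
  G: 47 + 4.86 = 51.86 → 52
  B: 67 + 0.06×(128−67) = 67 + 3.66 = 70.66 → 71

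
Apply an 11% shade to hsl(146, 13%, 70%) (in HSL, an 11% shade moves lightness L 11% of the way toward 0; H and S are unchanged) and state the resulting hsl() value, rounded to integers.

L moves 11% from 70 toward 0: 70 − 7.7 = 62.3 → 62.
H and S are unchanged.

hsl(146, 13%, 62%)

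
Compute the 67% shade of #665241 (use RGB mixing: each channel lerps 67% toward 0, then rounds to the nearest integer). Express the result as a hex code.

#665241 is rgb(102, 82, 65).
Lerp each channel 67% toward 0:
  R: 102 + 0.67×(0−102) = 102 − 68.34 = 33.66 → 34
  G: 82 + 0.67×(0−82) = 82 − 54.94 = 27.06 → 27
  B: 65 − 43.55 = 21.45 → 21
rgb(34, 27, 21) = #221B15.

#221B15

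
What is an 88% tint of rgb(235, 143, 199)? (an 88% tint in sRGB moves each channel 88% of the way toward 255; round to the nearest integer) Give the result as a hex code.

#FDF2F8

Per channel, c → c + 0.88(255 − c):
  R: 235 + 17.6 = 252.6 → 253
  G: 143 + 98.56 = 241.56 → 242
  B: 199 + 0.88×(255−199) = 199 + 49.28 = 248.28 → 248
rgb(253, 242, 248) = #FDF2F8.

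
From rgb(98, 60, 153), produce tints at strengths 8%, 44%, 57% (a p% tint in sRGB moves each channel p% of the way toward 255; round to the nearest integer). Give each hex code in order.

8%: (98 + 12.56 = 110.56→111, 60 + 15.6 = 75.6→76, 153 + 8.16 = 161.16→161) → #6f4ca1
44%: (98 + 69.08 = 167.08→167, 60 + 85.8 = 145.8→146, 153 + 44.88 = 197.88→198) → #a792c6
57%: (98 + 89.49 = 187.49→187, 60 + 111.15 = 171.15→171, 153 + 58.14 = 211.14→211) → #bbabd3

#6f4ca1, #a792c6, #bbabd3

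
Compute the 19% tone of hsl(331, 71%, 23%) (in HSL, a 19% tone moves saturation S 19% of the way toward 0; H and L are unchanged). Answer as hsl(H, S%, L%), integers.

hsl(331, 58%, 23%)

S moves 19% from 71 toward 0: 71 − 13.49 = 57.51 → 58.
H and L are unchanged.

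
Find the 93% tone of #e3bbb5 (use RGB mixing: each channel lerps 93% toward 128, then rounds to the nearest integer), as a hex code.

#878484

#e3bbb5 is rgb(227, 187, 181).
Per channel, c → c + 0.93(128 − c):
  R: 227 + 0.93×(128−227) = 227 − 92.07 = 134.93 → 135
  G: 187 + 0.93×(128−187) = 187 − 54.87 = 132.13 → 132
  B: 181 + 0.93×(128−181) = 181 − 49.29 = 131.71 → 132
rgb(135, 132, 132) = #878484.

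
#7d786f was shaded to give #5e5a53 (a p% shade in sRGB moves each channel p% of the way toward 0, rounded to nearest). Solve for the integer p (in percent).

#7d786f is rgb(125, 120, 111); #5e5a53 is rgb(94, 90, 83).
On the R channel (widest range): 94 ≈ 125 + (p/100)(0 − 125), so p ≈ 100×(94 − 125)/(0 − 125) = -3100/-125 = 24.80.
p = 25 reproduces all three channels after rounding.

25%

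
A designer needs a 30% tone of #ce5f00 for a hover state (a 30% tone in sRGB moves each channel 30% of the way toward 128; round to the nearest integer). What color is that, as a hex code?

#ce5f00 is rgb(206, 95, 0).
A 30% tone moves each channel 30% toward 128:
  R: 206 − 23.4 = 182.6 → 183
  G: 95 + 9.9 = 104.9 → 105
  B: 0 + 38.4 = 38.4 → 38
rgb(183, 105, 38) = #b76926.

#b76926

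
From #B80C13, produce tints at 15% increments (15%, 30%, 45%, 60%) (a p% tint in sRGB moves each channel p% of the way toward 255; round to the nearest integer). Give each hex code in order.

#B80C13 is rgb(184, 12, 19).
15%: (184 + 10.65 = 194.65→195, 12 + 36.45 = 48.45→48, 19 + 35.4 = 54.4→54) → #C33036
30%: (184 + 21.3 = 205.3→205, 12 + 72.9 = 84.9→85, 19 + 70.8 = 89.8→90) → #CD555A
45%: (184 + 31.95 = 215.95→216, 12 + 109.35 = 121.35→121, 19 + 106.2 = 125.2→125) → #D8797D
60%: (184 + 42.6 = 226.6→227, 12 + 145.8 = 157.8→158, 19 + 141.6 = 160.6→161) → #E39EA1

#C33036, #CD555A, #D8797D, #E39EA1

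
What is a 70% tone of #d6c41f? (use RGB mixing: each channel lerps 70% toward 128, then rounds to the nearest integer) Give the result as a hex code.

#d6c41f is rgb(214, 196, 31).
A 70% tone moves each channel 70% toward 128:
  R: 214 + 0.7×(128−214) = 214 − 60.2 = 153.8 → 154
  G: 196 − 47.6 = 148.4 → 148
  B: 31 + 67.9 = 98.9 → 99
rgb(154, 148, 99) = #9a9463.

#9a9463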